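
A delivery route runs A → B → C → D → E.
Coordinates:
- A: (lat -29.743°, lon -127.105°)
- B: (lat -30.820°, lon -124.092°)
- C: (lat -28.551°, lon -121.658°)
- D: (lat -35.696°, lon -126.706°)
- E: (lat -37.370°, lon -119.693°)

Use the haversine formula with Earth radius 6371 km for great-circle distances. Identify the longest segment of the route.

Leg distances:
A→B: 313.1 km
B→C: 344.9 km
C→D: 925.5 km
D→E: 653.5 km
The longest leg is C–D at 925.5 km.

C–D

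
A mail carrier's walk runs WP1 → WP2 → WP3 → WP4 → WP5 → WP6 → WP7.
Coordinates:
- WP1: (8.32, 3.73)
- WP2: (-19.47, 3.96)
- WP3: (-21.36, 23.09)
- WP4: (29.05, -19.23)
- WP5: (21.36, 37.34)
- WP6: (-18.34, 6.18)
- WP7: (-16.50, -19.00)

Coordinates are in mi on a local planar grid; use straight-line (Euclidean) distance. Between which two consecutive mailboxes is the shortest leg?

Leg distances:
WP1→WP2: 27.8 mi
WP2→WP3: 19.2 mi
WP3→WP4: 65.8 mi
WP4→WP5: 57.1 mi
WP5→WP6: 50.5 mi
WP6→WP7: 25.2 mi
The shortest leg is WP2–WP3 at 19.2 mi.

WP2–WP3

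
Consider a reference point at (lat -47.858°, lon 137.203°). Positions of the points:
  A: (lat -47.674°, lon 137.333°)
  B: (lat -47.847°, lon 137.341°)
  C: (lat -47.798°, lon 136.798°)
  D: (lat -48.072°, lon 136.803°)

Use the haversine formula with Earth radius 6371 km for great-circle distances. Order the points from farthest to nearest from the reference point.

Distances from the reference point:
D (lat -48.072°, lon 136.803°): 38.1 km
C (lat -47.798°, lon 136.798°): 31.0 km
A (lat -47.674°, lon 137.333°): 22.6 km
B (lat -47.847°, lon 137.341°): 10.4 km

D, C, A, B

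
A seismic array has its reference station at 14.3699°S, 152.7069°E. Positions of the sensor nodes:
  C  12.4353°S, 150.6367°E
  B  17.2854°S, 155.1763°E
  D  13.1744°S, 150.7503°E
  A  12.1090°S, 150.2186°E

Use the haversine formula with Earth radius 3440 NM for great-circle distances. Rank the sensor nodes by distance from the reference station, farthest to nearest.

B, A, C, D

Distance from the reference station at 14.3699°S, 152.7069°E to each:
B 17.2854°S, 155.1763°E: 225.8 NM
A 12.1090°S, 150.2186°E: 198.9 NM
C 12.4353°S, 150.6367°E: 167.7 NM
D 13.1744°S, 150.7503°E: 134.8 NM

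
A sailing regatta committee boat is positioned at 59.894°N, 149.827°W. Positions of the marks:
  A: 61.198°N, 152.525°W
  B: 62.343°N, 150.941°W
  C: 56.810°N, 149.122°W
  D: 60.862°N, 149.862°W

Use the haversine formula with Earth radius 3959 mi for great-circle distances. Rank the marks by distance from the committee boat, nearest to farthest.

D, A, B, C

Distances from the committee boat:
D 60.862°N, 149.862°W: 66.9 mi
A 61.198°N, 152.525°W: 128.5 mi
B 62.343°N, 150.941°W: 173.2 mi
C 56.810°N, 149.122°W: 214.6 mi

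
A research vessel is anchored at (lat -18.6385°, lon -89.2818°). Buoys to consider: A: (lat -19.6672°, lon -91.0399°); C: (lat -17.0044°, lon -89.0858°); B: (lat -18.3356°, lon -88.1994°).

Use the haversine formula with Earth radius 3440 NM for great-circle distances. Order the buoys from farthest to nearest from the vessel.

Computing each great-circle distance from (lat -18.6385°, lon -89.2818°):
A (lat -19.6672°, lon -91.0399°): 117.3 NM
C (lat -17.0044°, lon -89.0858°): 98.7 NM
B (lat -18.3356°, lon -88.1994°): 64.3 NM

A, C, B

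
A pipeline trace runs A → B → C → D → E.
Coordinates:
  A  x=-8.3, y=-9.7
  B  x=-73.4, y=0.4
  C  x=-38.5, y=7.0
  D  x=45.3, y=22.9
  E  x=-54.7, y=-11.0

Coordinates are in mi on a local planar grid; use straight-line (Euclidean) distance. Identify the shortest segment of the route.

Leg distances:
A→B: 65.9 mi
B→C: 35.5 mi
C→D: 85.3 mi
D→E: 105.6 mi
The shortest leg is B–C at 35.5 mi.

B–C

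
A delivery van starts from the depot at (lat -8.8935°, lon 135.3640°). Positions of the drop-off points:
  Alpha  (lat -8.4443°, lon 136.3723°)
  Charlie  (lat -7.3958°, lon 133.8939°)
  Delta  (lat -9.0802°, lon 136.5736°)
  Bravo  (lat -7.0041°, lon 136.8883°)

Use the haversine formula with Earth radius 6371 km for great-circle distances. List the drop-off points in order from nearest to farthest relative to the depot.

Computing each great-circle distance from (lat -8.8935°, lon 135.3640°):
Alpha (lat -8.4443°, lon 136.3723°): 121.6 km
Delta (lat -9.0802°, lon 136.5736°): 134.5 km
Charlie (lat -7.3958°, lon 133.8939°): 232.2 km
Bravo (lat -7.0041°, lon 136.8883°): 268.9 km

Alpha, Delta, Charlie, Bravo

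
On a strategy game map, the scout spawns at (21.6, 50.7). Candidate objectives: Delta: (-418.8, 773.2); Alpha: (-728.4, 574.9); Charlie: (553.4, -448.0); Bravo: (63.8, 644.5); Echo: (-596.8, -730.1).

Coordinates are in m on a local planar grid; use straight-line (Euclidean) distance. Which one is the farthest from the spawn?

Distances from the spawn ((21.6, 50.7)):
Echo: 996.0 m
Alpha: 915.0 m
Delta: 846.1 m
Charlie: 729.0 m
Bravo: 595.3 m
The farthest is Echo at 996.0 m.

Echo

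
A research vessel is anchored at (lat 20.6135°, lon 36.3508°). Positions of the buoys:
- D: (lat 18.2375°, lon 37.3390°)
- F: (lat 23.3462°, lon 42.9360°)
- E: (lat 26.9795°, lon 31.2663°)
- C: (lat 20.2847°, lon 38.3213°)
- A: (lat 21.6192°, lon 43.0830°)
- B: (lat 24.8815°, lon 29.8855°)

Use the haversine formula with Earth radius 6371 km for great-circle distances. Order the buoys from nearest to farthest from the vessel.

C, D, A, F, B, E

Distance from the vessel at (lat 20.6135°, lon 36.3508°) to each:
C (lat 20.2847°, lon 38.3213°): 208.5 km
D (lat 18.2375°, lon 37.3390°): 283.8 km
A (lat 21.6192°, lon 43.0830°): 707.2 km
F (lat 23.3462°, lon 42.9360°): 743.8 km
B (lat 24.8815°, lon 29.8855°): 815.1 km
E (lat 26.9795°, lon 31.2663°): 876.5 km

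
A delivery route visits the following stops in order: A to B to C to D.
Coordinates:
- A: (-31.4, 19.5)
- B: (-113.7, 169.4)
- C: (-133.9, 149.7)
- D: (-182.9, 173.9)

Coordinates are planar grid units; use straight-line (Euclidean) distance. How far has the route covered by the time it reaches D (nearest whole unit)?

Leg distances:
A→B: 171.0  (cumulative 171.0)
B→C: 28.2  (cumulative 199.2)
C→D: 54.7  (cumulative 253.9)
Cumulative distance at D ≈ 254.

254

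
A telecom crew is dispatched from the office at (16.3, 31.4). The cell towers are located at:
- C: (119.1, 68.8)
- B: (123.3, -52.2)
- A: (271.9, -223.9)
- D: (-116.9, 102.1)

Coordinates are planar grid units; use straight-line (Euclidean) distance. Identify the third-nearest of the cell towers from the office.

Distances from the office ((16.3, 31.4)):
C: 109.4
B: 135.8
D: 150.8
A: 361.3
The third-nearest is D at 150.8.

D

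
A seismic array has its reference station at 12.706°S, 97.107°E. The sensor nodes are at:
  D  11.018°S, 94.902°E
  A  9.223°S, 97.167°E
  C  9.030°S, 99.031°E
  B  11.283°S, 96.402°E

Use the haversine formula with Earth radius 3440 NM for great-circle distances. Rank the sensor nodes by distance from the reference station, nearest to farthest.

Distance from the reference station at 12.706°S, 97.107°E to each:
B 11.283°S, 96.402°E: 94.9 NM
D 11.018°S, 94.902°E: 164.5 NM
A 9.223°S, 97.167°E: 209.1 NM
C 9.030°S, 99.031°E: 248.1 NM

B, D, A, C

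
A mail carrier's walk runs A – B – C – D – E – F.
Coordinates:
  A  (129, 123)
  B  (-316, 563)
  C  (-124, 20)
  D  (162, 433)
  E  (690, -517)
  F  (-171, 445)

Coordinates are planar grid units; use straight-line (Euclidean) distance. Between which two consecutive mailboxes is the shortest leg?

Leg distances:
A→B: 625.8
B→C: 575.9
C→D: 502.4
D→E: 1086.9
E→F: 1291.0
The shortest leg is C–D at 502.4.

C–D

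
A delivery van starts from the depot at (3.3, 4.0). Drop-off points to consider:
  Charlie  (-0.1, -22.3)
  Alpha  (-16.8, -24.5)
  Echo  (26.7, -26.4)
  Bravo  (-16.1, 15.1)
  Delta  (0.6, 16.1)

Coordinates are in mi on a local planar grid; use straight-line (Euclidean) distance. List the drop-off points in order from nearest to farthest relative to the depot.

Delta, Bravo, Charlie, Alpha, Echo

Distances from the depot:
Delta (0.6, 16.1): 12.4 mi
Bravo (-16.1, 15.1): 22.4 mi
Charlie (-0.1, -22.3): 26.5 mi
Alpha (-16.8, -24.5): 34.9 mi
Echo (26.7, -26.4): 38.4 mi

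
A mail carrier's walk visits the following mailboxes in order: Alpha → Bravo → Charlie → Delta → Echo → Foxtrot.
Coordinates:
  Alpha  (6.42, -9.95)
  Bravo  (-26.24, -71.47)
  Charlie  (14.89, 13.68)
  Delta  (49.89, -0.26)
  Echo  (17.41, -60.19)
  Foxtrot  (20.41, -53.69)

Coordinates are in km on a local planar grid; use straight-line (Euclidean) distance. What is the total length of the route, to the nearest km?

Leg distances:
Alpha→Bravo: 69.7 km  (cumulative 69.7 km)
Bravo→Charlie: 94.6 km  (cumulative 164.2 km)
Charlie→Delta: 37.7 km  (cumulative 201.9 km)
Delta→Echo: 68.2 km  (cumulative 270.1 km)
Echo→Foxtrot: 7.2 km  (cumulative 277.2 km)
Total route length ≈ 277 km.

277 km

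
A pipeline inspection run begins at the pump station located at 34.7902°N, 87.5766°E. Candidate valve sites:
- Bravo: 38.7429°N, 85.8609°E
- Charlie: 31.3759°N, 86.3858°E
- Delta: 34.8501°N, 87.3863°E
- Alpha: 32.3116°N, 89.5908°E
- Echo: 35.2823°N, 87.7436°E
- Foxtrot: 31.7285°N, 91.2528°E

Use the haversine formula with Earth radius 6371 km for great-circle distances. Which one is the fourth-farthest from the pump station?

Distances from the pump station (34.7902°N, 87.5766°E):
Foxtrot: 482.4 km
Bravo: 465.3 km
Charlie: 395.5 km
Alpha: 332.8 km
Echo: 56.8 km
Delta: 18.6 km
The fourth-farthest is Alpha at 332.8 km.

Alpha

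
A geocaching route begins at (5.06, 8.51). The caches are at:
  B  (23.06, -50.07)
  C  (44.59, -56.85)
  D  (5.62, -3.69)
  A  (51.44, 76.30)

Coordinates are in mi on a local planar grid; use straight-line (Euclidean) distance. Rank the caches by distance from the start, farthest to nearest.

Distances from the start:
A (51.44, 76.30): 82.1 mi
C (44.59, -56.85): 76.4 mi
B (23.06, -50.07): 61.3 mi
D (5.62, -3.69): 12.2 mi

A, C, B, D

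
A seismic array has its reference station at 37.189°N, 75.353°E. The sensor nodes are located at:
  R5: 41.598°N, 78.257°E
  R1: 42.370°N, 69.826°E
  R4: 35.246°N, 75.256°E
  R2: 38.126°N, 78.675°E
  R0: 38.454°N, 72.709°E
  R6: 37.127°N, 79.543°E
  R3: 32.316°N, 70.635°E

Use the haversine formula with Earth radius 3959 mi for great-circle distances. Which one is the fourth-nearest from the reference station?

Distances from the reference station (37.189°N, 75.353°E):
R4: 134.4 mi
R0: 168.7 mi
R2: 192.9 mi
R6: 230.8 mi
R5: 341.8 mi
R3: 430.1 mi
R1: 462.7 mi
The fourth-nearest is R6 at 230.8 mi.

R6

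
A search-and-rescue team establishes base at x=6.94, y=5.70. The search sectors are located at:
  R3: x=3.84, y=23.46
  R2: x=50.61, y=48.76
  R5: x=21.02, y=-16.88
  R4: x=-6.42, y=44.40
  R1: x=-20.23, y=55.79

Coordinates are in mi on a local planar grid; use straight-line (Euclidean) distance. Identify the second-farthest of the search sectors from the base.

R1

Distance to each, sorted:
R2: 61.3 mi
R1: 57.0 mi
R4: 40.9 mi
R5: 26.6 mi
R3: 18.0 mi
The second-farthest is R1 at 57.0 mi.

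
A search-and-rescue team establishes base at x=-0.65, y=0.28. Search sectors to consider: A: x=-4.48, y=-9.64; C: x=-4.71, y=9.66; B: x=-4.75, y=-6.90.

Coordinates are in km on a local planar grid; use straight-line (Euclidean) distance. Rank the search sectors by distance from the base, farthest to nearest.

Computing each straight-line distance from x=-0.65, y=0.28:
A x=-4.48, y=-9.64: 10.6 km
C x=-4.71, y=9.66: 10.2 km
B x=-4.75, y=-6.90: 8.3 km

A, C, B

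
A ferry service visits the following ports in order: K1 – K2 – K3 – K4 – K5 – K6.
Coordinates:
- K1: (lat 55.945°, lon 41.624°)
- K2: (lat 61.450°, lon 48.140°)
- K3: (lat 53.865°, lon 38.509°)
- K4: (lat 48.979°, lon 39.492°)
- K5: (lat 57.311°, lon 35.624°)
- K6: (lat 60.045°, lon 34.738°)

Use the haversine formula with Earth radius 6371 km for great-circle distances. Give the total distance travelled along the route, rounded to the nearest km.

Leg distances:
K1→K2: 717.8 km  (cumulative 717.8 km)
K2→K3: 1017.3 km  (cumulative 1735.2 km)
K3→K4: 547.5 km  (cumulative 2282.7 km)
K4→K5: 961.3 km  (cumulative 3244.0 km)
K5→K6: 308.3 km  (cumulative 3552.3 km)
Total route length ≈ 3552 km.

3552 km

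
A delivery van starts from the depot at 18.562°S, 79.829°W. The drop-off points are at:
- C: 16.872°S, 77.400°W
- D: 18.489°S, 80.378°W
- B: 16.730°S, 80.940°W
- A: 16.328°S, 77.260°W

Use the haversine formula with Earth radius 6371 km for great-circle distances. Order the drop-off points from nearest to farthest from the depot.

D, B, C, A

Distance from the depot at 18.562°S, 79.829°W to each:
D 18.489°S, 80.378°W: 58.4 km
B 16.730°S, 80.940°W: 235.3 km
C 16.872°S, 77.400°W: 318.6 km
A 16.328°S, 77.260°W: 368.7 km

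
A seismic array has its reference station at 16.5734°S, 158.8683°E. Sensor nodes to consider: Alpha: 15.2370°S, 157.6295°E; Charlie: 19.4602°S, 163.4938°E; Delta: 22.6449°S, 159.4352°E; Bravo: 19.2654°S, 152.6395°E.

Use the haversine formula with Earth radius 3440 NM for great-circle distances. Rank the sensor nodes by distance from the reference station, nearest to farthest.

Alpha, Charlie, Delta, Bravo

Distance from the reference station at 16.5734°S, 158.8683°E to each:
Alpha 15.2370°S, 157.6295°E: 107.5 NM
Charlie 19.4602°S, 163.4938°E: 315.9 NM
Delta 22.6449°S, 159.4352°E: 365.9 NM
Bravo 19.2654°S, 152.6395°E: 390.8 NM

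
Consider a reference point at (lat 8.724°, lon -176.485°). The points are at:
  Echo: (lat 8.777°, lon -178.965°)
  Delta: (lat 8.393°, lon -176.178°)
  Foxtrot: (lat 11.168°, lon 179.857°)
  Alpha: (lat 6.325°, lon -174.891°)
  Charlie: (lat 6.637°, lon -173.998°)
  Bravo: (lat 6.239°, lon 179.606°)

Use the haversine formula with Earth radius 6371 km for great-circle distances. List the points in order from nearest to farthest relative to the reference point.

Delta, Echo, Alpha, Charlie, Foxtrot, Bravo

Distances from the reference point:
Delta (lat 8.393°, lon -176.178°): 49.9 km
Echo (lat 8.777°, lon -178.965°): 272.6 km
Alpha (lat 6.325°, lon -174.891°): 319.4 km
Charlie (lat 6.637°, lon -173.998°): 359.1 km
Foxtrot (lat 11.168°, lon 179.857°): 484.1 km
Bravo (lat 6.239°, lon 179.606°): 511.9 km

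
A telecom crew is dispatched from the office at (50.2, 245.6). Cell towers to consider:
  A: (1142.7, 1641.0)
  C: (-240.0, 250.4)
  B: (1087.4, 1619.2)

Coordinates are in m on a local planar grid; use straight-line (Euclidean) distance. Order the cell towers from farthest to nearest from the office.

A, B, C

Distance from the office at (50.2, 245.6) to each:
A (1142.7, 1641.0): 1772.2 m
B (1087.4, 1619.2): 1721.2 m
C (-240.0, 250.4): 290.2 m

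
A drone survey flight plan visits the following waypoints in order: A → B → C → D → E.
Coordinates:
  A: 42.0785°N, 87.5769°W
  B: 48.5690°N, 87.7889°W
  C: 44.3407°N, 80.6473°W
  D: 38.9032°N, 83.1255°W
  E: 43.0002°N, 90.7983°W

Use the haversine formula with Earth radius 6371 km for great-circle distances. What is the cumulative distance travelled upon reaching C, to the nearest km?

1443 km

Leg distances:
A→B: 721.9 km  (cumulative 721.9 km)
B→C: 720.8 km  (cumulative 1442.7 km)
Cumulative distance at C ≈ 1443 km.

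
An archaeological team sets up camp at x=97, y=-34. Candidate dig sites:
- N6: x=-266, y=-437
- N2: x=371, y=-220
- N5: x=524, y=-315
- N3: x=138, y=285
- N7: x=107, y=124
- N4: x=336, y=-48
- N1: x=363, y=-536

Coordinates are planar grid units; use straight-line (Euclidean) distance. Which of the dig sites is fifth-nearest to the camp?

Distance to each, sorted:
N7: 158.3
N4: 239.4
N3: 321.6
N2: 331.2
N5: 511.2
N6: 542.4
N1: 568.1
The fifth-nearest is N5 at 511.2.

N5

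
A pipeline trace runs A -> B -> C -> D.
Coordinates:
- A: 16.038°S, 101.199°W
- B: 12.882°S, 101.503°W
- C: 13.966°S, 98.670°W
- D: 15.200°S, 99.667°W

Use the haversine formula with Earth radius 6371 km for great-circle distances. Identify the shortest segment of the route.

C–D

Leg distances:
A→B: 352.5 km
B→C: 329.3 km
C→D: 174.2 km
The shortest leg is C–D at 174.2 km.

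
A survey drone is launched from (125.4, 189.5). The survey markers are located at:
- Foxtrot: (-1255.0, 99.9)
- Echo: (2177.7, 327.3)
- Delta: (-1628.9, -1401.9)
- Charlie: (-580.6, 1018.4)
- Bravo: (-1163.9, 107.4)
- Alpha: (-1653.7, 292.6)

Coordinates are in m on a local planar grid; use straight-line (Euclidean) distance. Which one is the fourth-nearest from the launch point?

Alpha

Distance to each, sorted:
Charlie: 1088.8 m
Bravo: 1291.9 m
Foxtrot: 1383.3 m
Alpha: 1782.1 m
Echo: 2056.9 m
Delta: 2368.6 m
The fourth-nearest is Alpha at 1782.1 m.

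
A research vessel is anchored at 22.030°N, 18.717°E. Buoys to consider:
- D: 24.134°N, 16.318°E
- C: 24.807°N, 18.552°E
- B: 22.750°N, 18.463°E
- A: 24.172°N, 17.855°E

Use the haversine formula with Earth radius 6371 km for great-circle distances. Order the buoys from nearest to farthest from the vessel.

Distance from the vessel at 22.030°N, 18.717°E to each:
B 22.750°N, 18.463°E: 84.2 km
A 24.172°N, 17.855°E: 254.0 km
C 24.807°N, 18.552°E: 309.2 km
D 24.134°N, 16.318°E: 339.0 km

B, A, C, D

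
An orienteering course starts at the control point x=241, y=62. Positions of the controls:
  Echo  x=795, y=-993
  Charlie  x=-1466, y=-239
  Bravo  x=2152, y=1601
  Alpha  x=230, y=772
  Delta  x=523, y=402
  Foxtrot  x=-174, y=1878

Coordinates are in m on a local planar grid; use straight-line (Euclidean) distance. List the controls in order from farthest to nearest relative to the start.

Bravo, Foxtrot, Charlie, Echo, Alpha, Delta

Distances from the start:
Bravo x=2152, y=1601: 2453.7 m
Foxtrot x=-174, y=1878: 1862.8 m
Charlie x=-1466, y=-239: 1733.3 m
Echo x=795, y=-993: 1191.6 m
Alpha x=230, y=772: 710.1 m
Delta x=523, y=402: 441.7 m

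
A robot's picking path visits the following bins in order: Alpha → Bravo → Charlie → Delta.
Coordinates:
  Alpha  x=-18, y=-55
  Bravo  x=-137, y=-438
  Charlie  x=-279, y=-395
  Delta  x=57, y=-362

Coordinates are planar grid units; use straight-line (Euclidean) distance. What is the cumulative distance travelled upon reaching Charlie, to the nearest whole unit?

Leg distances:
Alpha→Bravo: 401.1  (cumulative 401.1)
Bravo→Charlie: 148.4  (cumulative 549.4)
Cumulative distance at Charlie ≈ 549.

549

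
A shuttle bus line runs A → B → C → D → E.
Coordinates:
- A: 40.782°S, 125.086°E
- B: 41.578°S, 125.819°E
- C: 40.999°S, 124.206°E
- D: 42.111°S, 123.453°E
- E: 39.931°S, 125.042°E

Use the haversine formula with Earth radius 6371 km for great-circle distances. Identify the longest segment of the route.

D–E

Leg distances:
A→B: 107.7 km
B→C: 149.4 km
C→D: 138.6 km
D→E: 276.6 km
The longest leg is D–E at 276.6 km.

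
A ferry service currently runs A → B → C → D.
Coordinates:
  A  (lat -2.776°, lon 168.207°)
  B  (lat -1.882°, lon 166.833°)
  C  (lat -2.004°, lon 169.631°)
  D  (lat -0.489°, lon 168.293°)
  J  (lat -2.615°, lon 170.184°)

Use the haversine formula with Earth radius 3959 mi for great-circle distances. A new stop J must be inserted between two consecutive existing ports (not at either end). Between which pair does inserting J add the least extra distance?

between B and C

Added distance for inserting J between each consecutive pair:
A–B: 260.6 mi
B–C: 100.4 mi
C–D: 113.8 mi
Smallest added distance is 100.4 mi, inserting between B and C.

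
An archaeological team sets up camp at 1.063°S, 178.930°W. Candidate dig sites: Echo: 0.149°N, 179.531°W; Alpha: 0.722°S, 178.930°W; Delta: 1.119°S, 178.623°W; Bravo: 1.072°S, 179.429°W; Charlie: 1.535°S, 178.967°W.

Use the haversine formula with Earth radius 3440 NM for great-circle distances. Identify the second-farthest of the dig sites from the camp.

Bravo

Distance to each, sorted:
Echo: 81.2 NM
Bravo: 30.0 NM
Charlie: 28.4 NM
Alpha: 20.5 NM
Delta: 18.7 NM
The second-farthest is Bravo at 30.0 NM.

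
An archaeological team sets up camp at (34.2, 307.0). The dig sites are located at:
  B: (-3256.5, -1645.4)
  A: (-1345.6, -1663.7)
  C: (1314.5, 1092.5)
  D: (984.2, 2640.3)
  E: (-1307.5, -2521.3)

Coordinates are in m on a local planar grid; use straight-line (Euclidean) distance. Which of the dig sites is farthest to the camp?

B

Distance to each, sorted:
B: 3826.3 m
E: 3130.4 m
D: 2519.3 m
A: 2405.7 m
C: 1502.1 m
The farthest is B at 3826.3 m.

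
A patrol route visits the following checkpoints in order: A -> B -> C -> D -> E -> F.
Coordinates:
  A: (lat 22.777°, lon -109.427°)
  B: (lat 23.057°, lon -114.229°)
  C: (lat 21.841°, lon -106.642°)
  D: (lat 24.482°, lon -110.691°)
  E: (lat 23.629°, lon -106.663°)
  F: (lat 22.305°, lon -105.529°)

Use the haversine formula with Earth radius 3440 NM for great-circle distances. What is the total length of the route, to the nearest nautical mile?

1295 NM

Leg distances:
A→B: 266.1 NM  (cumulative 266.1 NM)
B→C: 427.2 NM  (cumulative 693.3 NM)
C→D: 274.0 NM  (cumulative 967.3 NM)
D→E: 226.7 NM  (cumulative 1194.0 NM)
E→F: 101.2 NM  (cumulative 1295.2 NM)
Total route length ≈ 1295 NM.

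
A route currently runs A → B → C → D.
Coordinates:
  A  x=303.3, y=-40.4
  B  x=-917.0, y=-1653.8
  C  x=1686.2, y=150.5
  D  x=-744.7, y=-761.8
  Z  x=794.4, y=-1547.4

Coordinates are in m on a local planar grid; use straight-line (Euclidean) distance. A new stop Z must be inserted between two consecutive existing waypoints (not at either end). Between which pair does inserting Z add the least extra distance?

between B and C

Added distance for inserting Z between each consecutive pair:
A–B: 1276.8 m
B–C: 465.2 m
C–D: 1049.4 m
Smallest added distance is 465.2 m, inserting between B and C.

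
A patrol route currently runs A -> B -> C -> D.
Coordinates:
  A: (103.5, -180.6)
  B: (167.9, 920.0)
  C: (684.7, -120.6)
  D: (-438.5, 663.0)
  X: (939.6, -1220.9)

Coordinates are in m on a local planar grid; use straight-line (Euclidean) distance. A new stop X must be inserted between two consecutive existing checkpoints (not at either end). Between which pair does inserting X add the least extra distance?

between C and D

Added distance for inserting X between each consecutive pair:
A–B: 2507.9 m
B–C: 2243.3 m
C–D: 2094.1 m
Smallest added distance is 2094.1 m, inserting between C and D.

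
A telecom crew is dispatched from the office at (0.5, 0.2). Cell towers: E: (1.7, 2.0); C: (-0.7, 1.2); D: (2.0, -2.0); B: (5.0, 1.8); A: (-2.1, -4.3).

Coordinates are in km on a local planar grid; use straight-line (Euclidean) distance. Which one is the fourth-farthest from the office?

E

Distances from the office ((0.5, 0.2)):
A: 5.2 km
B: 4.8 km
D: 2.7 km
E: 2.2 km
C: 1.6 km
The fourth-farthest is E at 2.2 km.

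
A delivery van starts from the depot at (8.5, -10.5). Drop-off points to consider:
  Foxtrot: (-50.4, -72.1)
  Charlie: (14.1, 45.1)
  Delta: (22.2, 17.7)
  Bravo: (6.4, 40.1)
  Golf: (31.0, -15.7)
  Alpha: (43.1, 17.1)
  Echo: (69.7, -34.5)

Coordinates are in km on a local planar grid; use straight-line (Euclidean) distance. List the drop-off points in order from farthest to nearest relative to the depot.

Foxtrot, Echo, Charlie, Bravo, Alpha, Delta, Golf

Distance from the depot at (8.5, -10.5) to each:
Foxtrot (-50.4, -72.1): 85.2 km
Echo (69.7, -34.5): 65.7 km
Charlie (14.1, 45.1): 55.9 km
Bravo (6.4, 40.1): 50.6 km
Alpha (43.1, 17.1): 44.3 km
Delta (22.2, 17.7): 31.4 km
Golf (31.0, -15.7): 23.1 km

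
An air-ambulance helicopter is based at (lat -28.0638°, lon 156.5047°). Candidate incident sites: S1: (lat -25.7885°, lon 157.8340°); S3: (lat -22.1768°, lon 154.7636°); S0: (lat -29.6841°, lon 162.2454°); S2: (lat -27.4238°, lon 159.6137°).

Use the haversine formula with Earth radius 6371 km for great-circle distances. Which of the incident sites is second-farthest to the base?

S0

Distances from the base ((lat -28.0638°, lon 156.5047°)):
S3: 677.6 km
S0: 587.2 km
S2: 314.1 km
S1: 285.3 km
The second-farthest is S0 at 587.2 km.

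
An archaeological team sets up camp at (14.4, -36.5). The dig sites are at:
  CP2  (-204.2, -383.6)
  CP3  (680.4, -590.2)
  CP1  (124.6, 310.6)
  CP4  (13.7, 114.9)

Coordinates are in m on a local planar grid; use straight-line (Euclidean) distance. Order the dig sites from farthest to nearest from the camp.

CP3, CP2, CP1, CP4

Computing each straight-line distance from (14.4, -36.5):
CP3 (680.4, -590.2): 866.1 m
CP2 (-204.2, -383.6): 410.2 m
CP1 (124.6, 310.6): 364.2 m
CP4 (13.7, 114.9): 151.4 m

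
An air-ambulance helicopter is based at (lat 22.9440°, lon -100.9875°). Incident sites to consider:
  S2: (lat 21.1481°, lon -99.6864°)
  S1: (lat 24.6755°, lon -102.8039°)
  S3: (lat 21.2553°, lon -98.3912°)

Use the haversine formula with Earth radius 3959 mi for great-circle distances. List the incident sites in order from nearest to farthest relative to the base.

Distances from the base:
S2 (lat 21.1481°, lon -99.6864°): 149.5 mi
S1 (lat 24.6755°, lon -102.8039°): 165.8 mi
S3 (lat 21.2553°, lon -98.3912°): 203.1 mi

S2, S1, S3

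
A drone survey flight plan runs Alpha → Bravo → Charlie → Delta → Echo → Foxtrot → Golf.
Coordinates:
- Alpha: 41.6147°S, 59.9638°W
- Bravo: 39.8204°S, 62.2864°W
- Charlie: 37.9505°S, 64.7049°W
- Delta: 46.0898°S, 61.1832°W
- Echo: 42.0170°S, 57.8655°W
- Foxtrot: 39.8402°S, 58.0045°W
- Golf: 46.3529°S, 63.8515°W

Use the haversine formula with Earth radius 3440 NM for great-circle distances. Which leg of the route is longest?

Leg distances:
Alpha→Bravo: 150.9 NM
Bravo→Charlie: 159.3 NM
Charlie→Delta: 513.2 NM
Delta→Echo: 283.3 NM
Echo→Foxtrot: 130.8 NM
Foxtrot→Golf: 467.2 NM
The longest leg is Charlie–Delta at 513.2 NM.

Charlie–Delta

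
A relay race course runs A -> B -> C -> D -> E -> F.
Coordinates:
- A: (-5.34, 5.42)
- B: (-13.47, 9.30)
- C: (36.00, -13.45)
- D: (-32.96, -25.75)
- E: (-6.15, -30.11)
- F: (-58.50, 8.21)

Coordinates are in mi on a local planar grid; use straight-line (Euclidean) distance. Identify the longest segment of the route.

C–D

Leg distances:
A→B: 9.0 mi
B→C: 54.5 mi
C→D: 70.0 mi
D→E: 27.2 mi
E→F: 64.9 mi
The longest leg is C–D at 70.0 mi.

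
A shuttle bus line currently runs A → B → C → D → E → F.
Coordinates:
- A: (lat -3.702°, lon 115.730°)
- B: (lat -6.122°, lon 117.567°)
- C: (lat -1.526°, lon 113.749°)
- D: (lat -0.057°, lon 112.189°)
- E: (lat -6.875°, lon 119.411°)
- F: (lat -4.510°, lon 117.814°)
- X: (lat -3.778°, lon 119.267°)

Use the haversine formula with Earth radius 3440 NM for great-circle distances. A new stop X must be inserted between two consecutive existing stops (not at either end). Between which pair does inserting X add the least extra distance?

between D and E

Added distance for inserting X between each consecutive pair:
A–B: 203.4 NM
B–C: 172.7 NM
C–D: 708.7 NM
D–E: 70.4 NM
E–F: 112.6 NM
Smallest added distance is 70.4 NM, inserting between D and E.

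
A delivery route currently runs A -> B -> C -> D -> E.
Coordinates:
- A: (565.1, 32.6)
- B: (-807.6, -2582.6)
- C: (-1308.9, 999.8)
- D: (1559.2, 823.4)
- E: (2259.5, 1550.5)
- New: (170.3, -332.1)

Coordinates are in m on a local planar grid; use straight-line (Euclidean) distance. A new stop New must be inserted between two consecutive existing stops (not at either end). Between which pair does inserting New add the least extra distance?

Added distance for inserting New between each consecutive pair:
A–B: 37.7 m
B–C: 827.0 m
C–D: 923.7 m
D–E: 3609.5 m
Smallest added distance is 37.7 m, inserting between A and B.

between A and B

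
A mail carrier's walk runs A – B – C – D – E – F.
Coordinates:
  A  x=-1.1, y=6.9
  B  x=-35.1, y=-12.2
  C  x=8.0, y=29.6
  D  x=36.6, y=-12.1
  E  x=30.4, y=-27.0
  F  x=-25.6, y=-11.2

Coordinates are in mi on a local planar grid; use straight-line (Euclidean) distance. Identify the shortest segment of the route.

D–E

Leg distances:
A→B: 39.0 mi
B→C: 60.0 mi
C→D: 50.6 mi
D→E: 16.1 mi
E→F: 58.2 mi
The shortest leg is D–E at 16.1 mi.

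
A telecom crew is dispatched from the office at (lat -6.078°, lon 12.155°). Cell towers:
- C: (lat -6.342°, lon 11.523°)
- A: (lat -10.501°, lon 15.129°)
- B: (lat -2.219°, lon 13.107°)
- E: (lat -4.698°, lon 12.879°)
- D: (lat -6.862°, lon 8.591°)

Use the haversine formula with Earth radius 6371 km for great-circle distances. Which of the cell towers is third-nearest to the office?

D

Distance to each, sorted:
C: 75.8 km
E: 173.1 km
D: 403.3 km
B: 441.9 km
A: 590.7 km
The third-nearest is D at 403.3 km.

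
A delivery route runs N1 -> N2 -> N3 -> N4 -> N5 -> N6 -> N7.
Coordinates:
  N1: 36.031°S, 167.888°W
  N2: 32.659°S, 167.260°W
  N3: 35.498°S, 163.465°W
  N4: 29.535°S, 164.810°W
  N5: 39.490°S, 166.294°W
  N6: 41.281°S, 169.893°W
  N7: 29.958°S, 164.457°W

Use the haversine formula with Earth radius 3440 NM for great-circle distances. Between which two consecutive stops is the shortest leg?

N5–N6

Leg distances:
N1→N2: 204.8 NM
N2→N3: 254.3 NM
N3→N4: 364.4 NM
N4→N5: 602.2 NM
N5→N6: 196.6 NM
N6→N7: 729.3 NM
The shortest leg is N5–N6 at 196.6 NM.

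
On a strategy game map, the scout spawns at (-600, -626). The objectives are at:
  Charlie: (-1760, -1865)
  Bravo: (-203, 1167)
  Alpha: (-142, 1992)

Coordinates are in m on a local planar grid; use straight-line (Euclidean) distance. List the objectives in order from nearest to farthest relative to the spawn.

Charlie, Bravo, Alpha

Distances from the spawn:
Charlie (-1760, -1865): 1697.3 m
Bravo (-203, 1167): 1836.4 m
Alpha (-142, 1992): 2657.8 m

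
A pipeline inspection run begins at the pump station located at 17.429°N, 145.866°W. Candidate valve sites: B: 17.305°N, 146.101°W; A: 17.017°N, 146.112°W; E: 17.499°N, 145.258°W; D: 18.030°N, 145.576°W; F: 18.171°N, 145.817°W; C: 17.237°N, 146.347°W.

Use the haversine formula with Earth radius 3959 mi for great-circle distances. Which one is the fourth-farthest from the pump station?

C

Distances from the pump station (17.429°N, 145.866°W):
F: 51.4 mi
D: 45.7 mi
E: 40.4 mi
C: 34.4 mi
A: 32.8 mi
B: 17.7 mi
The fourth-farthest is C at 34.4 mi.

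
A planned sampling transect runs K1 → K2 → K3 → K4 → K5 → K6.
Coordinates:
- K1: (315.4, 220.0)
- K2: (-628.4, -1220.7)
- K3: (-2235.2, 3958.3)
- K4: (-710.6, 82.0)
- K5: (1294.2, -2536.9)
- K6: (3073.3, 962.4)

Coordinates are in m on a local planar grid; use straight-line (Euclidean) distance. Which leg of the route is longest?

K2–K3

Leg distances:
K1→K2: 1722.3 m
K2→K3: 5422.5 m
K3→K4: 4165.3 m
K4→K5: 3298.2 m
K5→K6: 3925.6 m
The longest leg is K2–K3 at 5422.5 m.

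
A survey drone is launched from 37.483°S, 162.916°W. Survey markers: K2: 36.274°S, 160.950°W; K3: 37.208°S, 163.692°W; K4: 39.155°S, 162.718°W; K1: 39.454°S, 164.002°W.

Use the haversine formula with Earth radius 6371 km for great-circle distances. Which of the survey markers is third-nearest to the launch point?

Distances from the launch point (37.483°S, 162.916°W):
K3: 75.1 km
K4: 186.7 km
K2: 220.6 km
K1: 238.7 km
The third-nearest is K2 at 220.6 km.

K2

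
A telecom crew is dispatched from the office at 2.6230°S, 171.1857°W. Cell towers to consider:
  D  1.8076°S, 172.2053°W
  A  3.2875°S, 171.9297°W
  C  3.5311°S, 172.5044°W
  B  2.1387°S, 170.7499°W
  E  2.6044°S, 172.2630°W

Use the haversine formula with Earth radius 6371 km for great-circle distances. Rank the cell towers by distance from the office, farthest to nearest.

Distance from the office at 2.6230°S, 171.1857°W to each:
C 3.5311°S, 172.5044°W: 177.9 km
D 1.8076°S, 172.2053°W: 145.1 km
E 2.6044°S, 172.2630°W: 119.7 km
A 3.2875°S, 171.9297°W: 110.8 km
B 2.1387°S, 170.7499°W: 72.4 km

C, D, E, A, B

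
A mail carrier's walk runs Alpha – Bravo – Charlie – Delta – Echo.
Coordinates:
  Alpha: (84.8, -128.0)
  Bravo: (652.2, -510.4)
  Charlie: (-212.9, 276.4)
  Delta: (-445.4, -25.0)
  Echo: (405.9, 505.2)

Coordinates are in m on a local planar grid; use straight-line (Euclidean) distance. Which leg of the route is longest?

Bravo–Charlie

Leg distances:
Alpha→Bravo: 684.2 m
Bravo→Charlie: 1169.4 m
Charlie→Delta: 380.7 m
Delta→Echo: 1002.9 m
The longest leg is Bravo–Charlie at 1169.4 m.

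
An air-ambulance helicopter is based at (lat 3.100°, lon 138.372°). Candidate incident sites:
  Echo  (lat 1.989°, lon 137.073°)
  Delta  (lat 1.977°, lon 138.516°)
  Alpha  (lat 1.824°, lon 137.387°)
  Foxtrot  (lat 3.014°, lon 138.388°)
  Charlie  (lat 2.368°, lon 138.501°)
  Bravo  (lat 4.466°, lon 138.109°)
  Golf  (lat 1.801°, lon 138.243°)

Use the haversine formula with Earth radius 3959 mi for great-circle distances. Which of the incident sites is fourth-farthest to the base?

Distances from the base ((lat 3.100°, lon 138.372°)):
Echo: 118.0 mi
Alpha: 111.3 mi
Bravo: 96.1 mi
Golf: 90.2 mi
Delta: 78.2 mi
Charlie: 51.4 mi
Foxtrot: 6.0 mi
The fourth-farthest is Golf at 90.2 mi.

Golf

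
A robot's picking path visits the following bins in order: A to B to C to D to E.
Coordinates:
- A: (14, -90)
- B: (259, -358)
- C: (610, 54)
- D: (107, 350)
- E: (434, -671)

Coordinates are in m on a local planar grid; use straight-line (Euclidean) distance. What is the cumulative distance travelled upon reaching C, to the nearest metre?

904 m

Leg distances:
A→B: 363.1 m  (cumulative 363.1 m)
B→C: 541.2 m  (cumulative 904.4 m)
Cumulative distance at C ≈ 904 m.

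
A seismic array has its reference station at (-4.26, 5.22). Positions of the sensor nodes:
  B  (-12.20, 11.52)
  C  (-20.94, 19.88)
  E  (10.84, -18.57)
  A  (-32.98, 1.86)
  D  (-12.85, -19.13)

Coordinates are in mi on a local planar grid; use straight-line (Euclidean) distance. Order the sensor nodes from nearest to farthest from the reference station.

Distances from the reference station:
B (-12.20, 11.52): 10.1 mi
C (-20.94, 19.88): 22.2 mi
D (-12.85, -19.13): 25.8 mi
E (10.84, -18.57): 28.2 mi
A (-32.98, 1.86): 28.9 mi

B, C, D, E, A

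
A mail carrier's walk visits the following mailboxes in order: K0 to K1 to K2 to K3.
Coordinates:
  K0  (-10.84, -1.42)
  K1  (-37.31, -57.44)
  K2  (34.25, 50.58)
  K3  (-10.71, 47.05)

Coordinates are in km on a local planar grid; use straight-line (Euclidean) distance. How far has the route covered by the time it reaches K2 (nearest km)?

Leg distances:
K0→K1: 62.0 km  (cumulative 62.0 km)
K1→K2: 129.6 km  (cumulative 191.5 km)
Cumulative distance at K2 ≈ 192 km.

192 km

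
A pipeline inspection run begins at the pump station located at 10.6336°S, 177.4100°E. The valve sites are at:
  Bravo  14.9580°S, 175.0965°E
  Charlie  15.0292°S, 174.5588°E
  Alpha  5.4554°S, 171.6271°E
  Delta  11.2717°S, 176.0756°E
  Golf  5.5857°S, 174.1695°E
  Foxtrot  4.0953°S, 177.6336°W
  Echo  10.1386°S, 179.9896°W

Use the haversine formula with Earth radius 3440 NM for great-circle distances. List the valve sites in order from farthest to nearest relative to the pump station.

Foxtrot, Alpha, Golf, Charlie, Bravo, Echo, Delta

Computing each great-circle distance from 10.6336°S, 177.4100°E:
Foxtrot 4.0953°S, 177.6336°W: 491.0 NM
Alpha 5.4554°S, 171.6271°E: 463.4 NM
Golf 5.5857°S, 174.1695°E: 359.1 NM
Charlie 15.0292°S, 174.5588°E: 312.2 NM
Bravo 14.9580°S, 175.0965°E: 292.8 NM
Echo 10.1386°S, 179.9896°W: 156.4 NM
Delta 11.2717°S, 176.0756°E: 87.5 NM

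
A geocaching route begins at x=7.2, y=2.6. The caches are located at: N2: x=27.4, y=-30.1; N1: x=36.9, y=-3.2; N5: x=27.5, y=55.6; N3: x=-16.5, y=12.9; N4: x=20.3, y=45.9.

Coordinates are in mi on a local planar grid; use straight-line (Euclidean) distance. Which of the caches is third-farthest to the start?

Distance to each, sorted:
N5: 56.8 mi
N4: 45.2 mi
N2: 38.4 mi
N1: 30.3 mi
N3: 25.8 mi
The third-farthest is N2 at 38.4 mi.

N2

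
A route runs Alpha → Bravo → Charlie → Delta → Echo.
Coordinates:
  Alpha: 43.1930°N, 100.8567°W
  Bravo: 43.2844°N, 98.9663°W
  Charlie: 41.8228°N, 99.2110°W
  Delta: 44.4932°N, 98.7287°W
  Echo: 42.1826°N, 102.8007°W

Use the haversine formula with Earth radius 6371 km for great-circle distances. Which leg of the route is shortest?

Leg distances:
Alpha→Bravo: 153.5 km
Bravo→Charlie: 163.8 km
Charlie→Delta: 299.5 km
Delta→Echo: 417.6 km
The shortest leg is Alpha–Bravo at 153.5 km.

Alpha–Bravo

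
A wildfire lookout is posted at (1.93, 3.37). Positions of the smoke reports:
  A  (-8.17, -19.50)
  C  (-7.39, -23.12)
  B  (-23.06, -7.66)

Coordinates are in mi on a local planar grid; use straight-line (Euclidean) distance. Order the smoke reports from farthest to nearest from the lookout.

Distance from the lookout at (1.93, 3.37) to each:
C (-7.39, -23.12): 28.1 mi
B (-23.06, -7.66): 27.3 mi
A (-8.17, -19.50): 25.0 mi

C, B, A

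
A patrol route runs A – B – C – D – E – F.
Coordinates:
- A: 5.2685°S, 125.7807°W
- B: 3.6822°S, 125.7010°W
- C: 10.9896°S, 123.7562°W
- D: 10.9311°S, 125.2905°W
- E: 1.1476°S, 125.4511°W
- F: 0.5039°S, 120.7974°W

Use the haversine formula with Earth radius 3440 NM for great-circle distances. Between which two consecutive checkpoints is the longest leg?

Leg distances:
A→B: 95.4 NM
B→C: 453.7 NM
C→D: 90.5 NM
D→E: 587.5 NM
E→F: 282.0 NM
The longest leg is D–E at 587.5 NM.

D–E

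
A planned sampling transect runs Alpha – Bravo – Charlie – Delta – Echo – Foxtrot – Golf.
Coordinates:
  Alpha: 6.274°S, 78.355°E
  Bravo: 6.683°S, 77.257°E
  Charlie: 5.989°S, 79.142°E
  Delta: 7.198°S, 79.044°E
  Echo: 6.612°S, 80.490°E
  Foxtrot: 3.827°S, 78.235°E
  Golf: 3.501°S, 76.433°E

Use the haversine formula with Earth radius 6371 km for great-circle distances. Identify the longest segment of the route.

Leg distances:
Alpha→Bravo: 129.6 km
Bravo→Charlie: 222.2 km
Charlie→Delta: 134.9 km
Delta→Echo: 172.4 km
Echo→Foxtrot: 397.8 km
Foxtrot→Golf: 203.2 km
The longest leg is Echo–Foxtrot at 397.8 km.

Echo–Foxtrot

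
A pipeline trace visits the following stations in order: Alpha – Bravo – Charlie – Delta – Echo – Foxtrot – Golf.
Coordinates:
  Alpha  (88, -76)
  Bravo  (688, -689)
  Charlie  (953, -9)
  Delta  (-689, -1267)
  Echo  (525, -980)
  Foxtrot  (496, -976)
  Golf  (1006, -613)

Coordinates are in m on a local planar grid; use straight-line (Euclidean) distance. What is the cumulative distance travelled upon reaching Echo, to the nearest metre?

4904 m

Leg distances:
Alpha→Bravo: 857.8 m  (cumulative 857.8 m)
Bravo→Charlie: 729.8 m  (cumulative 1587.6 m)
Charlie→Delta: 2068.5 m  (cumulative 3656.1 m)
Delta→Echo: 1247.5 m  (cumulative 4903.6 m)
Cumulative distance at Echo ≈ 4904 m.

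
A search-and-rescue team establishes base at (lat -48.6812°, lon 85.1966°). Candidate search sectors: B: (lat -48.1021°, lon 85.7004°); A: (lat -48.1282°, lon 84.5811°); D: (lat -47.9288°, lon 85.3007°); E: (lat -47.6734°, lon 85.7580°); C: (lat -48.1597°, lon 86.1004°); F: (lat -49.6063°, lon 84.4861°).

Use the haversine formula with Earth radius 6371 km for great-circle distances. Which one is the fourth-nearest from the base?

Distance to each, sorted:
B: 74.4 km
A: 76.5 km
D: 84.0 km
C: 88.4 km
F: 115.1 km
E: 119.5 km
The fourth-nearest is C at 88.4 km.

C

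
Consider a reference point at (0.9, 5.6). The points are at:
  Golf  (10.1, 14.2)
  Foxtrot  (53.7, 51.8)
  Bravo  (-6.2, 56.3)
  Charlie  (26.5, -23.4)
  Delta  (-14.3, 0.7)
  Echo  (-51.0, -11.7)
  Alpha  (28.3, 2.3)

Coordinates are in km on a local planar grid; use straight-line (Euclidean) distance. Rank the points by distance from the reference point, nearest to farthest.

Golf, Delta, Alpha, Charlie, Bravo, Echo, Foxtrot

Distances from the reference point:
Golf (10.1, 14.2): 12.6 km
Delta (-14.3, 0.7): 16.0 km
Alpha (28.3, 2.3): 27.6 km
Charlie (26.5, -23.4): 38.7 km
Bravo (-6.2, 56.3): 51.2 km
Echo (-51.0, -11.7): 54.7 km
Foxtrot (53.7, 51.8): 70.2 km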